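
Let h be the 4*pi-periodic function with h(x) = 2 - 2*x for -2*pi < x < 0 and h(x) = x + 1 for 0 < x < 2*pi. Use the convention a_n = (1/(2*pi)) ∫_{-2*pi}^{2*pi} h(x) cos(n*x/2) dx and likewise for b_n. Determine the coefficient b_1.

-2 - 2/pi

b_1 = (1/(2*pi)) ∫_{-2*pi}^{2*pi} h(x) sin(x/2) dx.
Split the integral at the breakpoints.
Integrating by parts (boundary term plus one more integral), an antiderivative of (2 - 2*x) sin(x/2) is 4*x*cos(x/2) - 8*sin(x/2) - 4*cos(x/2); evaluating from -2*pi to 0: ∫_{-2*pi}^{0} (2 - 2*x) sin(x/2) dx = (-4) - (4 + 8*pi) = -8*pi - 8.
Integrating by parts (boundary term plus one more integral), an antiderivative of (x + 1) sin(x/2) is -2*x*cos(x/2) + 4*sin(x/2) - 2*cos(x/2); evaluating from 0 to 2*pi: ∫_{0}^{2*pi} (x + 1) sin(x/2) dx = (2 + 4*pi) - (-2) = 4 + 4*pi.
Summing the pieces and multiplying by (1/(2*pi)) gives b_1 = -2 - 2/pi.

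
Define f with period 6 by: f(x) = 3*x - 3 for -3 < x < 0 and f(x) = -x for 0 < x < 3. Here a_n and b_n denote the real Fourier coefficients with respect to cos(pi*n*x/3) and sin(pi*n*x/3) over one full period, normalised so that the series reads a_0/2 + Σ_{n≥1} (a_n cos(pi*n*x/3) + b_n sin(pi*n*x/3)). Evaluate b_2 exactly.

b_2 = 1/3 ∫_{-3}^{3} f(x) sin(2*pi*x/3) dx.
Split the integral at the breakpoints.
Integrating by parts (boundary term plus one more integral), an antiderivative of (3*x - 3) sin(2*pi*x/3) is -9*x*cos(2*pi*x/3)/(2*pi) + 27*sin(2*pi*x/3)/(4*pi**2) + 9*cos(2*pi*x/3)/(2*pi); evaluating from -3 to 0: ∫_{-3}^{0} (3*x - 3) sin(2*pi*x/3) dx = (9/(2*pi)) - (18/pi) = -27/(2*pi).
Integrating by parts (boundary term plus one more integral), an antiderivative of (-x) sin(2*pi*x/3) is 3*x*cos(2*pi*x/3)/(2*pi) - 9*sin(2*pi*x/3)/(4*pi**2); evaluating from 0 to 3: ∫_{0}^{3} (-x) sin(2*pi*x/3) dx = (9/(2*pi)) - (0) = 9/(2*pi).
Summing the pieces and multiplying by (1/3) gives b_2 = -3/pi.

-3/pi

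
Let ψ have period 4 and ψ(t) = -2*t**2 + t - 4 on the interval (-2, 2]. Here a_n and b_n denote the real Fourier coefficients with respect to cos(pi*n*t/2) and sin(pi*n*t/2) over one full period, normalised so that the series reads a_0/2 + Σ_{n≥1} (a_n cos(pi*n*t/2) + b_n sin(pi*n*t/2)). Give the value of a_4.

a_4 = 1/2 ∫_{-2}^{2} ψ(t) cos(2*pi*t) dt.
Integrating by parts twice (tabular method), an antiderivative of (-2*t**2 + t - 4) cos(2*pi*t) is -t**2*sin(2*pi*t)/pi + t*sin(2*pi*t)/(2*pi) - t*cos(2*pi*t)/pi**2 - 2*sin(2*pi*t)/pi + sin(2*pi*t)/(2*pi**3) + cos(2*pi*t)/(4*pi**2); evaluating from -2 to 2: ∫_{-2}^{2} (-2*t**2 + t - 4) cos(2*pi*t) dt = (-7/(4*pi**2)) - (9/(4*pi**2)) = -4/pi**2.
Hence a_4 = (1/2)·(-4/pi**2) = -2/pi**2.

-2/pi**2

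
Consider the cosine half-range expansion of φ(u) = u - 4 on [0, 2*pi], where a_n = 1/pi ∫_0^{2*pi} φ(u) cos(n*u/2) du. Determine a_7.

a_7 = 1/pi ∫_0^{2*pi} (u - 4) cos(7*u/2) du.
Integrating by parts (boundary term plus one more integral), an antiderivative of (u - 4) cos(7*u/2) is 2*u*sin(7*u/2)/7 - 8*sin(7*u/2)/7 + 4*cos(7*u/2)/49; evaluating from 0 to 2*pi: ∫_{0}^{2*pi} (u - 4) cos(7*u/2) du = (-4/49) - (4/49) = -8/49.
Hence a_7 = (1/pi)·(-8/49) = -8/(49*pi).

-8/(49*pi)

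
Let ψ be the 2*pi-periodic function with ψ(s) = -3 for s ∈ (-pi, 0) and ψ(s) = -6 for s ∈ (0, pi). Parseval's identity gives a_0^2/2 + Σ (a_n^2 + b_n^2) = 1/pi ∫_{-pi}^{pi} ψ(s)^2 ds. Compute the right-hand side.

45

1/pi ∫_{-pi}^{pi} ψ(s)^2 ds = 1/pi · (45*pi) = 45.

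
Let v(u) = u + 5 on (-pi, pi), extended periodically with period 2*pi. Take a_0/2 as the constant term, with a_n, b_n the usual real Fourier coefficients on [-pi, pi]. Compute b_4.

b_4 = 1/pi ∫_{-pi}^{pi} v(u) sin(4*u) du.
Integrating by parts (boundary term plus one more integral), an antiderivative of (u + 5) sin(4*u) is -u*cos(4*u)/4 + sin(4*u)/16 - 5*cos(4*u)/4; evaluating from -pi to pi: ∫_{-pi}^{pi} (u + 5) sin(4*u) du = (-5/4 - pi/4) - (-5/4 + pi/4) = -pi/2.
Hence b_4 = (1/pi)·(-pi/2) = -1/2.

-1/2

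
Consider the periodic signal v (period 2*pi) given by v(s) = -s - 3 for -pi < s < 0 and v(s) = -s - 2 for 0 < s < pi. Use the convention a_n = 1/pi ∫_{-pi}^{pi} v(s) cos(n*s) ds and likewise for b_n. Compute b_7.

2*(1 - pi)/(7*pi)

b_7 = 1/pi ∫_{-pi}^{pi} v(s) sin(7*s) ds.
Split the integral at the breakpoints.
Integrating by parts (boundary term plus one more integral), an antiderivative of (-s - 3) sin(7*s) is s*cos(7*s)/7 - sin(7*s)/49 + 3*cos(7*s)/7; evaluating from -pi to 0: ∫_{-pi}^{0} (-s - 3) sin(7*s) ds = (3/7) - (-3/7 + pi/7) = 6/7 - pi/7.
Integrating by parts (boundary term plus one more integral), an antiderivative of (-s - 2) sin(7*s) is s*cos(7*s)/7 - sin(7*s)/49 + 2*cos(7*s)/7; evaluating from 0 to pi: ∫_{0}^{pi} (-s - 2) sin(7*s) ds = (-pi/7 - 2/7) - (2/7) = -4/7 - pi/7.
Summing the pieces and multiplying by (1/pi) gives b_7 = 2*(1 - pi)/(7*pi).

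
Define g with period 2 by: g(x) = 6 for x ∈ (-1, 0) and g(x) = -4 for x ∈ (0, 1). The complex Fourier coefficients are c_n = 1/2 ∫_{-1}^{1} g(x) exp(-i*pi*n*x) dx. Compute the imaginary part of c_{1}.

Since g is real-valued, Im(c_{1}) = -1/2 ∫_{-1}^{1} g(x) sin(pi*x) dx = -b_{1}/2.
Split the integral at the breakpoints.
Directly, an antiderivative of (6) sin(pi*x) is -6*cos(pi*x)/pi; evaluating from -1 to 0: ∫_{-1}^{0} (6) sin(pi*x) dx = (-6/pi) - (6/pi) = -12/pi.
Directly, an antiderivative of (-4) sin(pi*x) is 4*cos(pi*x)/pi; evaluating from 0 to 1: ∫_{0}^{1} (-4) sin(pi*x) dx = (-4/pi) - (4/pi) = -8/pi.
So ∫_{-1}^{1} g(x) sin(pi*x) dx = -20/pi.
Hence Im(c_{1}) = (-1/2)·(-20/pi) = 10/pi.

10/pi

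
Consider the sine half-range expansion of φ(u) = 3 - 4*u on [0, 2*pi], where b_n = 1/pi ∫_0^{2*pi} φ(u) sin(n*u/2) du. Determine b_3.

-16/3 + 4/pi

b_3 = 1/pi ∫_0^{2*pi} (3 - 4*u) sin(3*u/2) du.
Integrating by parts (boundary term plus one more integral), an antiderivative of (3 - 4*u) sin(3*u/2) is 8*u*cos(3*u/2)/3 - 16*sin(3*u/2)/9 - 2*cos(3*u/2); evaluating from 0 to 2*pi: ∫_{0}^{2*pi} (3 - 4*u) sin(3*u/2) du = (2 - 16*pi/3) - (-2) = 4 - 16*pi/3.
Hence b_3 = (1/pi)·(4 - 16*pi/3) = -16/3 + 4/pi.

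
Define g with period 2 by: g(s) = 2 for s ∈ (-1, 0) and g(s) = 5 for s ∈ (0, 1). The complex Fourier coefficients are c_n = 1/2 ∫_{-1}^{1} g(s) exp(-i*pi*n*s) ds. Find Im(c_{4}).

Since g is real-valued, Im(c_{4}) = -1/2 ∫_{-1}^{1} g(s) sin(4*pi*s) ds = -b_{4}/2.
Split the integral at the breakpoints.
Directly, an antiderivative of (2) sin(4*pi*s) is -cos(4*pi*s)/(2*pi); evaluating from -1 to 0: ∫_{-1}^{0} (2) sin(4*pi*s) ds = (-1/(2*pi)) - (-1/(2*pi)) = 0.
Directly, an antiderivative of (5) sin(4*pi*s) is -5*cos(4*pi*s)/(4*pi); evaluating from 0 to 1: ∫_{0}^{1} (5) sin(4*pi*s) ds = (-5/(4*pi)) - (-5/(4*pi)) = 0.
So ∫_{-1}^{1} g(s) sin(4*pi*s) ds = 0.
Hence Im(c_{4}) = (-1/2)·(0) = 0.

0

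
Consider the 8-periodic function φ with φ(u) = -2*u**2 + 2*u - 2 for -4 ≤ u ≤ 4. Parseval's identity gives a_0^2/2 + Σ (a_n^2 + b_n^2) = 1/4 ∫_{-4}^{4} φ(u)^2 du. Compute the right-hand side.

1/4 ∫_{-4}^{4} φ(u)^2 du = 1/4 · (10912/5) = 2728/5.

2728/5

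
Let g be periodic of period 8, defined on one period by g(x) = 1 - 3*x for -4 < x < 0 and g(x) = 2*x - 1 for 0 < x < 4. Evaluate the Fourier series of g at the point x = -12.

10

x = -12 differs from x = -4 by -1 full period(s), and the series is 8-periodic.
At x = -4 the one-sided limits are g(-4^-) = 7 and g(-4^+) = 13.
By Dirichlet's theorem the series converges to their average, [(7) + (13)]/2 = 10.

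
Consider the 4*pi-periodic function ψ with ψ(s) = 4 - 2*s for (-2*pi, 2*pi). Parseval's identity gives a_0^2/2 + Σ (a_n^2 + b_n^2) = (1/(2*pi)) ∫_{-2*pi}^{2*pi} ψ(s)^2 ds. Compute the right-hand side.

(1/(2*pi)) ∫_{-2*pi}^{2*pi} ψ(s)^2 ds = (1/(2*pi)) · (64*pi*(3 + pi**2)/3) = 32 + 32*pi**2/3.

32 + 32*pi**2/3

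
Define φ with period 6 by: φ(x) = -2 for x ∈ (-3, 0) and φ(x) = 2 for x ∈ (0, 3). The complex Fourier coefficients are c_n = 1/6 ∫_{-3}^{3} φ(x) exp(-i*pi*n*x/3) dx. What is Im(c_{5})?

Since φ is real-valued, Im(c_{5}) = -1/6 ∫_{-3}^{3} φ(x) sin(5*pi*x/3) dx = -b_{5}/2.
φ is odd and sin(5*pi*x/3) is odd, so the integrand is even: ∫_{-3}^{3} φ(x) sin(5*pi*x/3) dx = 2∫_0^{3} φ(x) sin(5*pi*x/3) dx.
Directly, an antiderivative of (2) sin(5*pi*x/3) is -6*cos(5*pi*x/3)/(5*pi); evaluating from 0 to 3: ∫_{0}^{3} (2) sin(5*pi*x/3) dx = (6/(5*pi)) - (-6/(5*pi)) = 12/(5*pi).
So ∫_{-3}^{3} φ(x) sin(5*pi*x/3) dx = 24/(5*pi).
Hence Im(c_{5}) = (-1/6)·(24/(5*pi)) = -4/(5*pi).

-4/(5*pi)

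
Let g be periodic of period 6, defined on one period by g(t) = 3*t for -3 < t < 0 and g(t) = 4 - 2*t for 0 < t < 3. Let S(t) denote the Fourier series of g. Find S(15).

-11/2

t = 15 differs from t = 3 by 2 full period(s), and the series is 6-periodic.
At t = 3 the one-sided limits are g(3^-) = -2 and g(3^+) = -9.
By Dirichlet's theorem the series converges to their average, [(-2) + (-9)]/2 = -11/2.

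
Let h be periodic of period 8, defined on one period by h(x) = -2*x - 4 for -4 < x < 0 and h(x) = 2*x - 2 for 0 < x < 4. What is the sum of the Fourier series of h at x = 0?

-3

At x = 0 the one-sided limits are h(0^-) = -4 and h(0^+) = -2.
By Dirichlet's theorem the series converges to their average, [(-4) + (-2)]/2 = -3.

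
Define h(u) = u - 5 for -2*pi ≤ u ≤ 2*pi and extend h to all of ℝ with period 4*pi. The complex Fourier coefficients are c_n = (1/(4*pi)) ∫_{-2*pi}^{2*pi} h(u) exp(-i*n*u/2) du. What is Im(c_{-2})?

Since h is real-valued, Im(c_{-2}) = -(1/(4*pi)) ∫_{-2*pi}^{2*pi} h(u) sin(-u) du = b_{2}/2.
Integrating by parts (boundary term plus one more integral), an antiderivative of (u - 5) sin(-u) is u*cos(u) - sin(u) - 5*cos(u); evaluating from -2*pi to 2*pi: ∫_{-2*pi}^{2*pi} (u - 5) sin(-u) du = (-5 + 2*pi) - (-2*pi - 5) = 4*pi.
Hence Im(c_{-2}) = (-1/(4*pi))·(4*pi) = -1.

-1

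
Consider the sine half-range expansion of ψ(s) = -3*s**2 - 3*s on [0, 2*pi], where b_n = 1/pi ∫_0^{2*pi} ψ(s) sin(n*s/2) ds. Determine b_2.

6 + 12*pi

b_2 = 1/pi ∫_0^{2*pi} (-3*s**2 - 3*s) sin(s) ds.
Integrating by parts twice (tabular method), an antiderivative of (-3*s**2 - 3*s) sin(s) is 3*s**2*cos(s) - 6*s*sin(s) + 3*s*cos(s) - 3*sin(s) - 6*cos(s); evaluating from 0 to 2*pi: ∫_{0}^{2*pi} (-3*s**2 - 3*s) sin(s) ds = (-6 + 6*pi + 12*pi**2) - (-6) = 6*pi*(1 + 2*pi).
Hence b_2 = (1/pi)·(6*pi*(1 + 2*pi)) = 6 + 12*pi.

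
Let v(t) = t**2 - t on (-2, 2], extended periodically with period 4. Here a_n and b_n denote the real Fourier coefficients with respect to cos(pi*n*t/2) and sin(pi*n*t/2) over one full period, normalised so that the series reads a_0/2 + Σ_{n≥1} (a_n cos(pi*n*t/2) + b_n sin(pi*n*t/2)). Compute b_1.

b_1 = 1/2 ∫_{-2}^{2} v(t) sin(pi*t/2) dt.
Integrating by parts twice (tabular method), an antiderivative of (t**2 - t) sin(pi*t/2) is -2*t**2*cos(pi*t/2)/pi + 8*t*sin(pi*t/2)/pi**2 + 2*t*cos(pi*t/2)/pi - 4*sin(pi*t/2)/pi**2 + 16*cos(pi*t/2)/pi**3; evaluating from -2 to 2: ∫_{-2}^{2} (t**2 - t) sin(pi*t/2) dt = (-16/pi**3 + 4/pi) - (-16/pi**3 + 12/pi) = -8/pi.
Hence b_1 = (1/2)·(-8/pi) = -4/pi.

-4/pi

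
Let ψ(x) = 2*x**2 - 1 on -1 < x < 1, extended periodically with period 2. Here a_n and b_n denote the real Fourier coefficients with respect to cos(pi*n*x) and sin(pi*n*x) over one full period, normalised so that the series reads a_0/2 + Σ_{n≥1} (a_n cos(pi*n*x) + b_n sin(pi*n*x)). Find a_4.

a_4 = ∫_{-1}^{1} ψ(x) cos(4*pi*x) dx.
ψ is even and cos(4*pi*x) is even, so the integrand is even and a_4 = 2 ∫_0^{1} ψ(x) cos(4*pi*x) dx.
Integrating by parts twice (tabular method), an antiderivative of (2*x**2 - 1) cos(4*pi*x) is x**2*sin(4*pi*x)/(2*pi) + x*cos(4*pi*x)/(4*pi**2) - sin(4*pi*x)/(4*pi) - sin(4*pi*x)/(16*pi**3); evaluating from 0 to 1: ∫_{0}^{1} (2*x**2 - 1) cos(4*pi*x) dx = (1/(4*pi**2)) - (0) = 1/(4*pi**2).
Hence a_4 = 2·(1/(4*pi**2)) = 1/(2*pi**2).

1/(2*pi**2)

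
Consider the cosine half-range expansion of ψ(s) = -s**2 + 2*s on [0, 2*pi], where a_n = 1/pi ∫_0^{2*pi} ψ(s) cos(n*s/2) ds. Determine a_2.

a_2 = 1/pi ∫_0^{2*pi} (-s**2 + 2*s) cos(s) ds.
Integrating by parts twice (tabular method), an antiderivative of (-s**2 + 2*s) cos(s) is -s**2*sin(s) + 2*s*sin(s) - 2*s*cos(s) + 2*sin(s) + 2*cos(s); evaluating from 0 to 2*pi: ∫_{0}^{2*pi} (-s**2 + 2*s) cos(s) ds = (2 - 4*pi) - (2) = -4*pi.
Hence a_2 = (1/pi)·(-4*pi) = -4.

-4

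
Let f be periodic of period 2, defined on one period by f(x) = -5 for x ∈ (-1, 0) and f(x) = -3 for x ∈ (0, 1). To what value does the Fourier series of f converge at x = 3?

x = 3 differs from x = 1 by 1 full period(s), and the series is 2-periodic.
At x = 1 the one-sided limits are f(1^-) = -3 and f(1^+) = -5.
By Dirichlet's theorem the series converges to their average, [(-3) + (-5)]/2 = -4.

-4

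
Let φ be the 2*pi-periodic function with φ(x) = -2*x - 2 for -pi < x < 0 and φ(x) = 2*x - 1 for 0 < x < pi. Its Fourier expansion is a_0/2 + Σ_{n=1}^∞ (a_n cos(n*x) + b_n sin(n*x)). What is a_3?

a_3 = 1/pi ∫_{-pi}^{pi} φ(x) cos(3*x) dx.
Split the integral at the breakpoints.
Integrating by parts (boundary term plus one more integral), an antiderivative of (-2*x - 2) cos(3*x) is -2*x*sin(3*x)/3 - 2*sin(3*x)/3 - 2*cos(3*x)/9; evaluating from -pi to 0: ∫_{-pi}^{0} (-2*x - 2) cos(3*x) dx = (-2/9) - (2/9) = -4/9.
Integrating by parts (boundary term plus one more integral), an antiderivative of (2*x - 1) cos(3*x) is 2*x*sin(3*x)/3 - sin(3*x)/3 + 2*cos(3*x)/9; evaluating from 0 to pi: ∫_{0}^{pi} (2*x - 1) cos(3*x) dx = (-2/9) - (2/9) = -4/9.
Summing the pieces and multiplying by (1/pi) gives a_3 = -8/(9*pi).

-8/(9*pi)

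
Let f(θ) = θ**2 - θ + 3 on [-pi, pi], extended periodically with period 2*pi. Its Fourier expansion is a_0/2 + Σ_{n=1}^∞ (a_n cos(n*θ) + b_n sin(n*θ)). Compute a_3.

a_3 = 1/pi ∫_{-pi}^{pi} f(θ) cos(3*θ) dθ.
Integrating by parts twice (tabular method), an antiderivative of (θ**2 - θ + 3) cos(3*θ) is θ**2*sin(3*θ)/3 - θ*sin(3*θ)/3 + 2*θ*cos(3*θ)/9 + 25*sin(3*θ)/27 - cos(3*θ)/9; evaluating from -pi to pi: ∫_{-pi}^{pi} (θ**2 - θ + 3) cos(3*θ) dθ = (1/9 - 2*pi/9) - (1/9 + 2*pi/9) = -4*pi/9.
Hence a_3 = (1/pi)·(-4*pi/9) = -4/9.

-4/9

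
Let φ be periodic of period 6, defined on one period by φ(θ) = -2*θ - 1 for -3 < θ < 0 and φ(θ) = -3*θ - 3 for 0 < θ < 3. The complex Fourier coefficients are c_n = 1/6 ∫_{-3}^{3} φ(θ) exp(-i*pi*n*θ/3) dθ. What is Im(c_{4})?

Since φ is real-valued, Im(c_{4}) = -1/6 ∫_{-3}^{3} φ(θ) sin(4*pi*θ/3) dθ = -b_{4}/2.
Split the integral at the breakpoints.
Integrating by parts (boundary term plus one more integral), an antiderivative of (-2*θ - 1) sin(4*pi*θ/3) is 3*θ*cos(4*pi*θ/3)/(2*pi) - 9*sin(4*pi*θ/3)/(8*pi**2) + 3*cos(4*pi*θ/3)/(4*pi); evaluating from -3 to 0: ∫_{-3}^{0} (-2*θ - 1) sin(4*pi*θ/3) dθ = (3/(4*pi)) - (-15/(4*pi)) = 9/(2*pi).
Integrating by parts (boundary term plus one more integral), an antiderivative of (-3*θ - 3) sin(4*pi*θ/3) is 9*θ*cos(4*pi*θ/3)/(4*pi) - 27*sin(4*pi*θ/3)/(16*pi**2) + 9*cos(4*pi*θ/3)/(4*pi); evaluating from 0 to 3: ∫_{0}^{3} (-3*θ - 3) sin(4*pi*θ/3) dθ = (9/pi) - (9/(4*pi)) = 27/(4*pi).
So ∫_{-3}^{3} φ(θ) sin(4*pi*θ/3) dθ = 45/(4*pi).
Hence Im(c_{4}) = (-1/6)·(45/(4*pi)) = -15/(8*pi).

-15/(8*pi)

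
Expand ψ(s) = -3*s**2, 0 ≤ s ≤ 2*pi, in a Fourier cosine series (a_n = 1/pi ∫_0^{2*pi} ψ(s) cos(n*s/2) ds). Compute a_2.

-12

a_2 = 1/pi ∫_0^{2*pi} (-3*s**2) cos(s) ds.
Integrating by parts twice (tabular method), an antiderivative of (-3*s**2) cos(s) is -3*s**2*sin(s) - 6*s*cos(s) + 6*sin(s); evaluating from 0 to 2*pi: ∫_{0}^{2*pi} (-3*s**2) cos(s) ds = (-12*pi) - (0) = -12*pi.
Hence a_2 = (1/pi)·(-12*pi) = -12.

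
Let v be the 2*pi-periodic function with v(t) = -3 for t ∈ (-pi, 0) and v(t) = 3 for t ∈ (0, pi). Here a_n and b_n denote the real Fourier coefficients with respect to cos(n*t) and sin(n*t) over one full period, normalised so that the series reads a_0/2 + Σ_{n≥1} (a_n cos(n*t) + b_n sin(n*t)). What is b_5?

12/(5*pi)

b_5 = 1/pi ∫_{-pi}^{pi} v(t) sin(5*t) dt.
v is odd and sin(5*t) is odd, so the integrand is even and b_5 = 2/pi ∫_0^{pi} v(t) sin(5*t) dt.
Directly, an antiderivative of (3) sin(5*t) is -3*cos(5*t)/5; evaluating from 0 to pi: ∫_{0}^{pi} (3) sin(5*t) dt = (3/5) - (-3/5) = 6/5.
Hence b_5 = (2/pi)·(6/5) = 12/(5*pi).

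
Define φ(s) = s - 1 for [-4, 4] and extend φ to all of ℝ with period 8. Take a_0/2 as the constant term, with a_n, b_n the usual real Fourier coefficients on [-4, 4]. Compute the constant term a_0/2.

-1

a_0 = 1/4 ∫_{-4}^{4} φ(s) ds = 1/4 · (-8) = -2.
So the constant term a_0/2 = -1.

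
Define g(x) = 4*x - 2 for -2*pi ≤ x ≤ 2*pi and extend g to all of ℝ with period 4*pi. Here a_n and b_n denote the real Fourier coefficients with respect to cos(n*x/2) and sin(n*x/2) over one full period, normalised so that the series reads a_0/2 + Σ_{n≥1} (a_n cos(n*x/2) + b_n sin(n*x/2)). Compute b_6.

-8/3

b_6 = (1/(2*pi)) ∫_{-2*pi}^{2*pi} g(x) sin(3*x) dx.
Integrating by parts (boundary term plus one more integral), an antiderivative of (4*x - 2) sin(3*x) is -4*x*cos(3*x)/3 + 4*sin(3*x)/9 + 2*cos(3*x)/3; evaluating from -2*pi to 2*pi: ∫_{-2*pi}^{2*pi} (4*x - 2) sin(3*x) dx = (2/3 - 8*pi/3) - (2/3 + 8*pi/3) = -16*pi/3.
Hence b_6 = (1/(2*pi))·(-16*pi/3) = -8/3.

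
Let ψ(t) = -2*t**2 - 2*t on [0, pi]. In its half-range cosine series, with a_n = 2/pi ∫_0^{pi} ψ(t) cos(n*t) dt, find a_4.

a_4 = 2/pi ∫_0^{pi} (-2*t**2 - 2*t) cos(4*t) dt.
Integrating by parts twice (tabular method), an antiderivative of (-2*t**2 - 2*t) cos(4*t) is -t**2*sin(4*t)/2 - t*sin(4*t)/2 - t*cos(4*t)/4 + sin(4*t)/16 - cos(4*t)/8; evaluating from 0 to pi: ∫_{0}^{pi} (-2*t**2 - 2*t) cos(4*t) dt = (-pi/4 - 1/8) - (-1/8) = -pi/4.
Hence a_4 = (2/pi)·(-pi/4) = -1/2.

-1/2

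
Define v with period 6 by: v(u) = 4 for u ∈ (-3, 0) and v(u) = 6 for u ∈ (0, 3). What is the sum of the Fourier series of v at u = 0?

At u = 0 the one-sided limits are v(0^-) = 4 and v(0^+) = 6.
By Dirichlet's theorem the series converges to their average, [(4) + (6)]/2 = 5.

5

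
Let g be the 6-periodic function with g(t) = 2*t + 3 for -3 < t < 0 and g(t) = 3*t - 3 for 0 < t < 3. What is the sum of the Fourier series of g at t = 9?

t = 9 differs from t = 3 by 1 full period(s), and the series is 6-periodic.
At t = 3 the one-sided limits are g(3^-) = 6 and g(3^+) = -3.
By Dirichlet's theorem the series converges to their average, [(6) + (-3)]/2 = 3/2.

3/2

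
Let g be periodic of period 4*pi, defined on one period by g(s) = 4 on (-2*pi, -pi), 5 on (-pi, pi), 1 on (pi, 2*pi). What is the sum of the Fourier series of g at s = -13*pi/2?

s = -13*pi/2 differs from s = 3*pi/2 by -2 full period(s), and the series is 4*pi-periodic.
g is continuous at s = 3*pi/2 with value 1, so the series converges to 1 there.

1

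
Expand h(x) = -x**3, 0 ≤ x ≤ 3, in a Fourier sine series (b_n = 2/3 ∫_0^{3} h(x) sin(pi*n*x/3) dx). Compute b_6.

-3/(2*pi**3) + 9/pi

b_6 = 2/3 ∫_0^{3} (-x**3) sin(2*pi*x) dx.
Integrating by parts three times (tabular method), an antiderivative of (-x**3) sin(2*pi*x) is x**3*cos(2*pi*x)/(2*pi) - 3*x**2*sin(2*pi*x)/(4*pi**2) - 3*x*cos(2*pi*x)/(4*pi**3) + 3*sin(2*pi*x)/(8*pi**4); evaluating from 0 to 3: ∫_{0}^{3} (-x**3) sin(2*pi*x) dx = (9*(-1 + 6*pi**2)/(4*pi**3)) - (0) = 9*(-1 + 6*pi**2)/(4*pi**3).
Hence b_6 = (2/3)·(9*(-1 + 6*pi**2)/(4*pi**3)) = -3/(2*pi**3) + 9/pi.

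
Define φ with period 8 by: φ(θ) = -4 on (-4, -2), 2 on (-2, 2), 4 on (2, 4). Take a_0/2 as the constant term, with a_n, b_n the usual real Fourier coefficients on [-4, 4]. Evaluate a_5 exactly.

4/(5*pi)

a_5 = 1/4 ∫_{-4}^{4} φ(θ) cos(5*pi*θ/4) dθ.
Split the integral at the breakpoints.
Directly, an antiderivative of (-4) cos(5*pi*θ/4) is -16*sin(5*pi*θ/4)/(5*pi); evaluating from -4 to -2: ∫_{-4}^{-2} (-4) cos(5*pi*θ/4) dθ = (16/(5*pi)) - (0) = 16/(5*pi).
Directly, an antiderivative of (2) cos(5*pi*θ/4) is 8*sin(5*pi*θ/4)/(5*pi); evaluating from -2 to 2: ∫_{-2}^{2} (2) cos(5*pi*θ/4) dθ = (8/(5*pi)) - (-8/(5*pi)) = 16/(5*pi).
Directly, an antiderivative of (4) cos(5*pi*θ/4) is 16*sin(5*pi*θ/4)/(5*pi); evaluating from 2 to 4: ∫_{2}^{4} (4) cos(5*pi*θ/4) dθ = (0) - (16/(5*pi)) = -16/(5*pi).
Summing the pieces and multiplying by (1/4) gives a_5 = 4/(5*pi).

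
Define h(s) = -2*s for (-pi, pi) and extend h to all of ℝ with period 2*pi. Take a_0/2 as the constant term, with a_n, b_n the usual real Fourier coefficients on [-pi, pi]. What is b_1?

-4

b_1 = 1/pi ∫_{-pi}^{pi} h(s) sin(s) ds.
h is odd and sin(s) is odd, so the integrand is even and b_1 = 2/pi ∫_0^{pi} h(s) sin(s) ds.
Integrating by parts (boundary term plus one more integral), an antiderivative of (-2*s) sin(s) is 2*s*cos(s) - 2*sin(s); evaluating from 0 to pi: ∫_{0}^{pi} (-2*s) sin(s) ds = (-2*pi) - (0) = -2*pi.
Hence b_1 = (2/pi)·(-2*pi) = -4.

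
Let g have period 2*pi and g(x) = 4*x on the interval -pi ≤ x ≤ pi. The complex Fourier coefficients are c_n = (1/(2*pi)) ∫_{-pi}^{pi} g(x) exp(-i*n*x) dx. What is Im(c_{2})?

2

Since g is real-valued, Im(c_{2}) = -(1/(2*pi)) ∫_{-pi}^{pi} g(x) sin(2*x) dx = -b_{2}/2.
g is odd and sin(2*x) is odd, so the integrand is even: ∫_{-pi}^{pi} g(x) sin(2*x) dx = 2∫_0^{pi} g(x) sin(2*x) dx.
Integrating by parts (boundary term plus one more integral), an antiderivative of (4*x) sin(2*x) is -2*x*cos(2*x) + sin(2*x); evaluating from 0 to pi: ∫_{0}^{pi} (4*x) sin(2*x) dx = (-2*pi) - (0) = -2*pi.
So ∫_{-pi}^{pi} g(x) sin(2*x) dx = -4*pi.
Hence Im(c_{2}) = (-1/(2*pi))·(-4*pi) = 2.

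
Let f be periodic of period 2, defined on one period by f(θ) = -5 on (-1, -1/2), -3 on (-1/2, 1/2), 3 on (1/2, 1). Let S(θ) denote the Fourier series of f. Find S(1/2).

0

At θ = 1/2 the one-sided limits are f(1/2^-) = -3 and f(1/2^+) = 3.
By Dirichlet's theorem the series converges to their average, [(-3) + (3)]/2 = 0.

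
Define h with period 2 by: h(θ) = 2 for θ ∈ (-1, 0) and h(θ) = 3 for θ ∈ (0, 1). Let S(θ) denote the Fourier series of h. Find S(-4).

θ = -4 differs from θ = 0 by -2 full period(s), and the series is 2-periodic.
At θ = 0 the one-sided limits are h(0^-) = 2 and h(0^+) = 3.
By Dirichlet's theorem the series converges to their average, [(2) + (3)]/2 = 5/2.

5/2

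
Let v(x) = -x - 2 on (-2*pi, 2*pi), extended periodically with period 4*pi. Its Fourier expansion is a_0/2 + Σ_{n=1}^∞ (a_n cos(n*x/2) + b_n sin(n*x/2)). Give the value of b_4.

b_4 = (1/(2*pi)) ∫_{-2*pi}^{2*pi} v(x) sin(2*x) dx.
Integrating by parts (boundary term plus one more integral), an antiderivative of (-x - 2) sin(2*x) is x*cos(2*x)/2 - sin(2*x)/4 + cos(2*x); evaluating from -2*pi to 2*pi: ∫_{-2*pi}^{2*pi} (-x - 2) sin(2*x) dx = (1 + pi) - (1 - pi) = 2*pi.
Hence b_4 = (1/(2*pi))·(2*pi) = 1.

1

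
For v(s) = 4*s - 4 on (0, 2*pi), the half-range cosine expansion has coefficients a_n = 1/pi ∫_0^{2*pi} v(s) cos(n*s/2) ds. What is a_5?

-32/(25*pi)

a_5 = 1/pi ∫_0^{2*pi} (4*s - 4) cos(5*s/2) ds.
Integrating by parts (boundary term plus one more integral), an antiderivative of (4*s - 4) cos(5*s/2) is 8*s*sin(5*s/2)/5 - 8*sin(5*s/2)/5 + 16*cos(5*s/2)/25; evaluating from 0 to 2*pi: ∫_{0}^{2*pi} (4*s - 4) cos(5*s/2) ds = (-16/25) - (16/25) = -32/25.
Hence a_5 = (1/pi)·(-32/25) = -32/(25*pi).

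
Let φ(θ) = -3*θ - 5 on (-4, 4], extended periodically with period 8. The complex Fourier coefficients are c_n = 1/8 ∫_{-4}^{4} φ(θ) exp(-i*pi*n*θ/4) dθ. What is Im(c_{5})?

Since φ is real-valued, Im(c_{5}) = -1/8 ∫_{-4}^{4} φ(θ) sin(5*pi*θ/4) dθ = -b_{5}/2.
Integrating by parts (boundary term plus one more integral), an antiderivative of (-3*θ - 5) sin(5*pi*θ/4) is 12*θ*cos(5*pi*θ/4)/(5*pi) - 48*sin(5*pi*θ/4)/(25*pi**2) + 4*cos(5*pi*θ/4)/pi; evaluating from -4 to 4: ∫_{-4}^{4} (-3*θ - 5) sin(5*pi*θ/4) dθ = (-68/(5*pi)) - (28/(5*pi)) = -96/(5*pi).
Hence Im(c_{5}) = (-1/8)·(-96/(5*pi)) = 12/(5*pi).

12/(5*pi)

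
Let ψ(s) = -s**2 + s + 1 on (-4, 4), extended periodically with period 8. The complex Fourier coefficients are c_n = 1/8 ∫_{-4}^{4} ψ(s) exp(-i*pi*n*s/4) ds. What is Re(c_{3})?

Since ψ is real-valued, Re(c_{3}) = 1/8 ∫_{-4}^{4} ψ(s) cos(3*pi*s/4) ds = a_{3}/2.
Integrating by parts twice (tabular method), an antiderivative of (-s**2 + s + 1) cos(3*pi*s/4) is -4*s**2*sin(3*pi*s/4)/(3*pi) + 4*s*sin(3*pi*s/4)/(3*pi) - 32*s*cos(3*pi*s/4)/(9*pi**2) + 128*sin(3*pi*s/4)/(27*pi**3) + 4*sin(3*pi*s/4)/(3*pi) + 16*cos(3*pi*s/4)/(9*pi**2); evaluating from -4 to 4: ∫_{-4}^{4} (-s**2 + s + 1) cos(3*pi*s/4) ds = (112/(9*pi**2)) - (-16/pi**2) = 256/(9*pi**2).
Hence Re(c_{3}) = (1/8)·(256/(9*pi**2)) = 32/(9*pi**2).

32/(9*pi**2)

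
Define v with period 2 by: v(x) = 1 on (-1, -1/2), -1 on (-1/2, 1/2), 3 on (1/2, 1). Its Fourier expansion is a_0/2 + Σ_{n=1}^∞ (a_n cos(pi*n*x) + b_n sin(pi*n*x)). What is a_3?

2/pi

a_3 = ∫_{-1}^{1} v(x) cos(3*pi*x) dx.
Split the integral at the breakpoints.
Directly, an antiderivative of (1) cos(3*pi*x) is sin(3*pi*x)/(3*pi); evaluating from -1 to -1/2: ∫_{-1}^{-1/2} (1) cos(3*pi*x) dx = (1/(3*pi)) - (0) = 1/(3*pi).
Directly, an antiderivative of (-1) cos(3*pi*x) is -sin(3*pi*x)/(3*pi); evaluating from -1/2 to 1/2: ∫_{-1/2}^{1/2} (-1) cos(3*pi*x) dx = (1/(3*pi)) - (-1/(3*pi)) = 2/(3*pi).
Directly, an antiderivative of (3) cos(3*pi*x) is sin(3*pi*x)/pi; evaluating from 1/2 to 1: ∫_{1/2}^{1} (3) cos(3*pi*x) dx = (0) - (-1/pi) = 1/pi.
Summing the pieces gives a_3 = 2/pi.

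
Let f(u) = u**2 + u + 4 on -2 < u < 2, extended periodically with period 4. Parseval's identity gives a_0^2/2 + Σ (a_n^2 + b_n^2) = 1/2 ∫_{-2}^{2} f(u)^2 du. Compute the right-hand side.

312/5

1/2 ∫_{-2}^{2} f(u)^2 du = 1/2 · (624/5) = 312/5.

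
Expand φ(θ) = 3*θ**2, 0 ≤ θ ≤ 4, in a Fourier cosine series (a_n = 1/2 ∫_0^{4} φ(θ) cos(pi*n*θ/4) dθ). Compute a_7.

-192/(49*pi**2)

a_7 = 1/2 ∫_0^{4} (3*θ**2) cos(7*pi*θ/4) dθ.
Integrating by parts twice (tabular method), an antiderivative of (3*θ**2) cos(7*pi*θ/4) is 12*θ**2*sin(7*pi*θ/4)/(7*pi) + 96*θ*cos(7*pi*θ/4)/(49*pi**2) - 384*sin(7*pi*θ/4)/(343*pi**3); evaluating from 0 to 4: ∫_{0}^{4} (3*θ**2) cos(7*pi*θ/4) dθ = (-384/(49*pi**2)) - (0) = -384/(49*pi**2).
Hence a_7 = (1/2)·(-384/(49*pi**2)) = -192/(49*pi**2).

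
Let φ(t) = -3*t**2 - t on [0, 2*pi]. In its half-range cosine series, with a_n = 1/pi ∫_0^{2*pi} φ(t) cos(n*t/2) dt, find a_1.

8/pi + 48

a_1 = 1/pi ∫_0^{2*pi} (-3*t**2 - t) cos(t/2) dt.
Integrating by parts twice (tabular method), an antiderivative of (-3*t**2 - t) cos(t/2) is -6*t**2*sin(t/2) - 2*t*sin(t/2) - 24*t*cos(t/2) + 48*sin(t/2) - 4*cos(t/2); evaluating from 0 to 2*pi: ∫_{0}^{2*pi} (-3*t**2 - t) cos(t/2) dt = (4 + 48*pi) - (-4) = 8 + 48*pi.
Hence a_1 = (1/pi)·(8 + 48*pi) = 8/pi + 48.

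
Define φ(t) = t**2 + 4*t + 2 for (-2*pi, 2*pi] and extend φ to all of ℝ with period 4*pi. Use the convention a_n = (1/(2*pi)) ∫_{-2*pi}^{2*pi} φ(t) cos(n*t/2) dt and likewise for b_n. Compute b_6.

-8/3

b_6 = (1/(2*pi)) ∫_{-2*pi}^{2*pi} φ(t) sin(3*t) dt.
Integrating by parts twice (tabular method), an antiderivative of (t**2 + 4*t + 2) sin(3*t) is -t**2*cos(3*t)/3 + 2*t*sin(3*t)/9 - 4*t*cos(3*t)/3 + 4*sin(3*t)/9 - 16*cos(3*t)/27; evaluating from -2*pi to 2*pi: ∫_{-2*pi}^{2*pi} (t**2 + 4*t + 2) sin(3*t) dt = (-4*pi**2/3 - 8*pi/3 - 16/27) - (-4*pi**2/3 - 16/27 + 8*pi/3) = -16*pi/3.
Hence b_6 = (1/(2*pi))·(-16*pi/3) = -8/3.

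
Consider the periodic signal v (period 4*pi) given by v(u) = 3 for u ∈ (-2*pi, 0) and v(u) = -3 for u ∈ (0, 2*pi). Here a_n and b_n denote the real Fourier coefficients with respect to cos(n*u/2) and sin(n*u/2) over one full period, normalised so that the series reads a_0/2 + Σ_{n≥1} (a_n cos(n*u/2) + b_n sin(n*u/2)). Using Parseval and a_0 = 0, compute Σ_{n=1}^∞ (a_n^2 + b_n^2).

18

Parseval: a_0^2/2 + Σ_{n≥1} (a_n^2+b_n^2) = (1/(2*pi)) ∫_{-2*pi}^{2*pi} v(u)^2 du = 18.
Subtract a_0^2/2 = 0: Σ (a_n^2+b_n^2) = 18.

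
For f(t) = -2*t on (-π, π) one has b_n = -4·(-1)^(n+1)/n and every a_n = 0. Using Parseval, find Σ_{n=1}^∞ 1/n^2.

Parseval: Σ b_n^2 = (1/π) ∫_{-π}^{π} f(t)^2 dt = 8*pi**2/3.
Σ b_n^2 = Σ 16/n^2, so Σ 1/n^2 = (8*pi**2/3)/16 = pi**2/6.

pi**2/6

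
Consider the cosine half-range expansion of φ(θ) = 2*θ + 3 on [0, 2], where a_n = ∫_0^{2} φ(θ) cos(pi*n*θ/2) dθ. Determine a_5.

a_5 = ∫_0^{2} (2*θ + 3) cos(5*pi*θ/2) dθ.
Integrating by parts (boundary term plus one more integral), an antiderivative of (2*θ + 3) cos(5*pi*θ/2) is 4*θ*sin(5*pi*θ/2)/(5*pi) + 6*sin(5*pi*θ/2)/(5*pi) + 8*cos(5*pi*θ/2)/(25*pi**2); evaluating from 0 to 2: ∫_{0}^{2} (2*θ + 3) cos(5*pi*θ/2) dθ = (-8/(25*pi**2)) - (8/(25*pi**2)) = -16/(25*pi**2).
Hence a_5 = -16/(25*pi**2).

-16/(25*pi**2)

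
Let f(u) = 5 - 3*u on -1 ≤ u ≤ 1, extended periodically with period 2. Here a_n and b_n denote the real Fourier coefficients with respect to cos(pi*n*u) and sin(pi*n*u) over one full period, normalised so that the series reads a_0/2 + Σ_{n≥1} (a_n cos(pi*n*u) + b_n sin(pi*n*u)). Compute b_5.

-6/(5*pi)

b_5 = ∫_{-1}^{1} f(u) sin(5*pi*u) du.
Integrating by parts (boundary term plus one more integral), an antiderivative of (5 - 3*u) sin(5*pi*u) is 3*u*cos(5*pi*u)/(5*pi) - 3*sin(5*pi*u)/(25*pi**2) - cos(5*pi*u)/pi; evaluating from -1 to 1: ∫_{-1}^{1} (5 - 3*u) sin(5*pi*u) du = (2/(5*pi)) - (8/(5*pi)) = -6/(5*pi).
Hence b_5 = -6/(5*pi).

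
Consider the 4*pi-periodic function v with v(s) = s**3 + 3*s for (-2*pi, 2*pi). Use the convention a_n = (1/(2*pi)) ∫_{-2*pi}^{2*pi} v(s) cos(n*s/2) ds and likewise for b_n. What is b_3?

b_3 = (1/(2*pi)) ∫_{-2*pi}^{2*pi} v(s) sin(3*s/2) ds.
v is odd and sin(3*s/2) is odd, so the integrand is even and b_3 = 1/pi ∫_0^{2*pi} v(s) sin(3*s/2) ds.
Integrating by parts three times (tabular method), an antiderivative of (s**3 + 3*s) sin(3*s/2) is -2*s**3*cos(3*s/2)/3 + 4*s**2*sin(3*s/2)/3 - 2*s*cos(3*s/2)/9 + 4*sin(3*s/2)/27; evaluating from 0 to 2*pi: ∫_{0}^{2*pi} (s**3 + 3*s) sin(3*s/2) ds = (4*pi*(1 + 12*pi**2)/9) - (0) = 4*pi*(1 + 12*pi**2)/9.
Hence b_3 = (1/pi)·(4*pi*(1 + 12*pi**2)/9) = 4/9 + 16*pi**2/3.

4/9 + 16*pi**2/3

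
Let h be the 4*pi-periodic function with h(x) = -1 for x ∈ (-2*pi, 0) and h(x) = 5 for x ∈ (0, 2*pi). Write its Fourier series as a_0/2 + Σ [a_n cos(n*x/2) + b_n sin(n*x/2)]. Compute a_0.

a_0 = (1/(2*pi)) ∫_{-2*pi}^{2*pi} h(x) dx = (1/(2*pi)) · (8*pi) = 4.

4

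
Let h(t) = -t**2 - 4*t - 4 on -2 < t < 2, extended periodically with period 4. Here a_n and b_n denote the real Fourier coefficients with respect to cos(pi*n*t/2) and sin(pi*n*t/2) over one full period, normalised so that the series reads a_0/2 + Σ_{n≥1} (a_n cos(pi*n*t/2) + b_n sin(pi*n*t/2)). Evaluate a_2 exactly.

a_2 = 1/2 ∫_{-2}^{2} h(t) cos(pi*t) dt.
Integrating by parts twice (tabular method), an antiderivative of (-t**2 - 4*t - 4) cos(pi*t) is -t**2*sin(pi*t)/pi - 4*t*sin(pi*t)/pi - 2*t*cos(pi*t)/pi**2 - 4*sin(pi*t)/pi + 2*sin(pi*t)/pi**3 - 4*cos(pi*t)/pi**2; evaluating from -2 to 2: ∫_{-2}^{2} (-t**2 - 4*t - 4) cos(pi*t) dt = (-8/pi**2) - (0) = -8/pi**2.
Hence a_2 = (1/2)·(-8/pi**2) = -4/pi**2.

-4/pi**2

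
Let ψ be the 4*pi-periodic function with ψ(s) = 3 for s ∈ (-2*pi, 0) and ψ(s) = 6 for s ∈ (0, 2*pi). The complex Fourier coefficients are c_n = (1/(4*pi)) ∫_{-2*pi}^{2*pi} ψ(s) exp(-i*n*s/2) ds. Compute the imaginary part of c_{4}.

0

Since ψ is real-valued, Im(c_{4}) = -(1/(4*pi)) ∫_{-2*pi}^{2*pi} ψ(s) sin(2*s) ds = -b_{4}/2.
Split the integral at the breakpoints.
Directly, an antiderivative of (3) sin(2*s) is -3*cos(2*s)/2; evaluating from -2*pi to 0: ∫_{-2*pi}^{0} (3) sin(2*s) ds = (-3/2) - (-3/2) = 0.
Directly, an antiderivative of (6) sin(2*s) is -3*cos(2*s); evaluating from 0 to 2*pi: ∫_{0}^{2*pi} (6) sin(2*s) ds = (-3) - (-3) = 0.
So ∫_{-2*pi}^{2*pi} ψ(s) sin(2*s) ds = 0.
Hence Im(c_{4}) = (-1/(4*pi))·(0) = 0.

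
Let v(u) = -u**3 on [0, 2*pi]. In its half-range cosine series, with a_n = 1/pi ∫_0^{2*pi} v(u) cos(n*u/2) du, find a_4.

-3*pi

a_4 = 1/pi ∫_0^{2*pi} (-u**3) cos(2*u) du.
Integrating by parts three times (tabular method), an antiderivative of (-u**3) cos(2*u) is -u**3*sin(2*u)/2 - 3*u**2*cos(2*u)/4 + 3*u*sin(2*u)/4 + 3*cos(2*u)/8; evaluating from 0 to 2*pi: ∫_{0}^{2*pi} (-u**3) cos(2*u) du = (3/8 - 3*pi**2) - (3/8) = -3*pi**2.
Hence a_4 = (1/pi)·(-3*pi**2) = -3*pi.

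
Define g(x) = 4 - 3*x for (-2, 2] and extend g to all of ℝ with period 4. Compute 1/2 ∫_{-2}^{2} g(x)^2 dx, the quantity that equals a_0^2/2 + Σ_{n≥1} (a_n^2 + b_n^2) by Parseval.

56

1/2 ∫_{-2}^{2} g(x)^2 dx = 1/2 · (112) = 56.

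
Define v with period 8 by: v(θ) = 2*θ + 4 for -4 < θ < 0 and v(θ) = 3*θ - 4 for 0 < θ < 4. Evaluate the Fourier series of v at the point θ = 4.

2

At θ = 4 the one-sided limits are v(4^-) = 8 and v(4^+) = -4.
By Dirichlet's theorem the series converges to their average, [(8) + (-4)]/2 = 2.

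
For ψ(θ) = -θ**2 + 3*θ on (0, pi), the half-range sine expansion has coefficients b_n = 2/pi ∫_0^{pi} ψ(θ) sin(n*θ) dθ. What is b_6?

-1 + pi/3

b_6 = 2/pi ∫_0^{pi} (-θ**2 + 3*θ) sin(6*θ) dθ.
Integrating by parts twice (tabular method), an antiderivative of (-θ**2 + 3*θ) sin(6*θ) is θ**2*cos(6*θ)/6 - θ*sin(6*θ)/18 - θ*cos(6*θ)/2 + sin(6*θ)/12 - cos(6*θ)/108; evaluating from 0 to pi: ∫_{0}^{pi} (-θ**2 + 3*θ) sin(6*θ) dθ = (-pi/2 - 1/108 + pi**2/6) - (-1/108) = pi*(-3 + pi)/6.
Hence b_6 = (2/pi)·(pi*(-3 + pi)/6) = -1 + pi/3.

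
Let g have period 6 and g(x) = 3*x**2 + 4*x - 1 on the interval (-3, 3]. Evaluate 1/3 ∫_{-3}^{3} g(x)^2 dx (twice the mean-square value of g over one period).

1768/5

1/3 ∫_{-3}^{3} g(x)^2 dx = 1/3 · (5304/5) = 1768/5.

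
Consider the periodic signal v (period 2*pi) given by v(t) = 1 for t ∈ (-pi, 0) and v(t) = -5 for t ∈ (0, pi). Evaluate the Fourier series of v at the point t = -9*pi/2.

1

t = -9*pi/2 differs from t = -pi/2 by -2 full period(s), and the series is 2*pi-periodic.
v is continuous at t = -pi/2 with value 1, so the series converges to 1 there.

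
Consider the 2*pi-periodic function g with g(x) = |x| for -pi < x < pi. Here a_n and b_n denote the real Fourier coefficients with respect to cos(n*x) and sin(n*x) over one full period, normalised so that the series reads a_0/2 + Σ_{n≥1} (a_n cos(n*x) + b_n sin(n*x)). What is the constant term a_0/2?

a_0 = 1/pi ∫_{-pi}^{pi} g(x) dx = 1/pi · (pi**2) = pi.
So the constant term a_0/2 = pi/2.

pi/2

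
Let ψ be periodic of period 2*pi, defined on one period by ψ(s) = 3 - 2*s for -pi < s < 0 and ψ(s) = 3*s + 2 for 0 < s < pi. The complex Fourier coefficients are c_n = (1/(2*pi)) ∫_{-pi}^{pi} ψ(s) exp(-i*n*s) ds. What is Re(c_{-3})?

Since ψ is real-valued, Re(c_{-3}) = (1/(2*pi)) ∫_{-pi}^{pi} ψ(s) cos(-3*s) ds = a_{3}/2.
Split the integral at the breakpoints.
Integrating by parts (boundary term plus one more integral), an antiderivative of (3 - 2*s) cos(-3*s) is -2*s*sin(3*s)/3 + sin(3*s) - 2*cos(3*s)/9; evaluating from -pi to 0: ∫_{-pi}^{0} (3 - 2*s) cos(-3*s) ds = (-2/9) - (2/9) = -4/9.
Integrating by parts (boundary term plus one more integral), an antiderivative of (3*s + 2) cos(-3*s) is s*sin(3*s) + 2*sin(3*s)/3 + cos(3*s)/3; evaluating from 0 to pi: ∫_{0}^{pi} (3*s + 2) cos(-3*s) ds = (-1/3) - (1/3) = -2/3.
So ∫_{-pi}^{pi} ψ(s) cos(-3*s) ds = -10/9.
Hence Re(c_{-3}) = (1/(2*pi))·(-10/9) = -5/(9*pi).

-5/(9*pi)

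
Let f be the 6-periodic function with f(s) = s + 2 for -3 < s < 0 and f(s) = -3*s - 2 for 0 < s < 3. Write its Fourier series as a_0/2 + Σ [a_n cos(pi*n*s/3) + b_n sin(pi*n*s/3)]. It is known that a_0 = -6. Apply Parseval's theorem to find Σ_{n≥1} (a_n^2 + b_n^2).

Parseval: a_0^2/2 + Σ_{n≥1} (a_n^2+b_n^2) = 1/3 ∫_{-3}^{3} f(s)^2 ds = 50.
Subtract a_0^2/2 = 18: Σ (a_n^2+b_n^2) = 32.

32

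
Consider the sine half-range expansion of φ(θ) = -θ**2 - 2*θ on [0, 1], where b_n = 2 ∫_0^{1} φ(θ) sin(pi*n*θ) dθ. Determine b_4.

b_4 = 2 ∫_0^{1} (-θ**2 - 2*θ) sin(4*pi*θ) dθ.
Integrating by parts twice (tabular method), an antiderivative of (-θ**2 - 2*θ) sin(4*pi*θ) is θ**2*cos(4*pi*θ)/(4*pi) - θ*sin(4*pi*θ)/(8*pi**2) + θ*cos(4*pi*θ)/(2*pi) - sin(4*pi*θ)/(8*pi**2) - cos(4*pi*θ)/(32*pi**3); evaluating from 0 to 1: ∫_{0}^{1} (-θ**2 - 2*θ) sin(4*pi*θ) dθ = ((-1 + 24*pi**2)/(32*pi**3)) - (-1/(32*pi**3)) = 3/(4*pi).
Hence b_4 = 2·(3/(4*pi)) = 3/(2*pi).

3/(2*pi)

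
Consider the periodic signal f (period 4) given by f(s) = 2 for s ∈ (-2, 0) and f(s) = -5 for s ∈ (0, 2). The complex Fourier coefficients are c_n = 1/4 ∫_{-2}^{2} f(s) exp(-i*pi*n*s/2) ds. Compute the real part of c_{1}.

0

Since f is real-valued, Re(c_{1}) = 1/4 ∫_{-2}^{2} f(s) cos(pi*s/2) ds = a_{1}/2.
Split the integral at the breakpoints.
Directly, an antiderivative of (2) cos(pi*s/2) is 4*sin(pi*s/2)/pi; evaluating from -2 to 0: ∫_{-2}^{0} (2) cos(pi*s/2) ds = (0) - (0) = 0.
Directly, an antiderivative of (-5) cos(pi*s/2) is -10*sin(pi*s/2)/pi; evaluating from 0 to 2: ∫_{0}^{2} (-5) cos(pi*s/2) ds = (0) - (0) = 0.
So ∫_{-2}^{2} f(s) cos(pi*s/2) ds = 0.
Hence Re(c_{1}) = (1/4)·(0) = 0.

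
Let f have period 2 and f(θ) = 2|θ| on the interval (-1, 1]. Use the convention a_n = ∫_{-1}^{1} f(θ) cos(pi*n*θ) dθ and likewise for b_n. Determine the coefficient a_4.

0

a_4 = ∫_{-1}^{1} f(θ) cos(4*pi*θ) dθ.
f is even and cos(4*pi*θ) is even, so the integrand is even and a_4 = 2 ∫_0^{1} f(θ) cos(4*pi*θ) dθ.
Integrating by parts (boundary term plus one more integral), an antiderivative of (2*θ) cos(4*pi*θ) is θ*sin(4*pi*θ)/(2*pi) + cos(4*pi*θ)/(8*pi**2); evaluating from 0 to 1: ∫_{0}^{1} (2*θ) cos(4*pi*θ) dθ = (1/(8*pi**2)) - (1/(8*pi**2)) = 0.
Hence a_4 = 2·(0) = 0.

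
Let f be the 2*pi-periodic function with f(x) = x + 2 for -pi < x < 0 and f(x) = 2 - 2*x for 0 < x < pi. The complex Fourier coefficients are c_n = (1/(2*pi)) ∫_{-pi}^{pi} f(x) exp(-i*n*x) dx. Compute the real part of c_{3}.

Since f is real-valued, Re(c_{3}) = (1/(2*pi)) ∫_{-pi}^{pi} f(x) cos(3*x) dx = a_{3}/2.
Split the integral at the breakpoints.
Integrating by parts (boundary term plus one more integral), an antiderivative of (x + 2) cos(3*x) is x*sin(3*x)/3 + 2*sin(3*x)/3 + cos(3*x)/9; evaluating from -pi to 0: ∫_{-pi}^{0} (x + 2) cos(3*x) dx = (1/9) - (-1/9) = 2/9.
Integrating by parts (boundary term plus one more integral), an antiderivative of (2 - 2*x) cos(3*x) is -2*x*sin(3*x)/3 + 2*sin(3*x)/3 - 2*cos(3*x)/9; evaluating from 0 to pi: ∫_{0}^{pi} (2 - 2*x) cos(3*x) dx = (2/9) - (-2/9) = 4/9.
So ∫_{-pi}^{pi} f(x) cos(3*x) dx = 2/3.
Hence Re(c_{3}) = (1/(2*pi))·(2/3) = 1/(3*pi).

1/(3*pi)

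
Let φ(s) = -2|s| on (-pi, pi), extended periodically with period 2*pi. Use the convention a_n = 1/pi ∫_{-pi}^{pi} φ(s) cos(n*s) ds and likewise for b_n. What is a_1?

a_1 = 1/pi ∫_{-pi}^{pi} φ(s) cos(s) ds.
φ is even and cos(s) is even, so the integrand is even and a_1 = 2/pi ∫_0^{pi} φ(s) cos(s) ds.
Integrating by parts (boundary term plus one more integral), an antiderivative of (-2*s) cos(s) is -2*s*sin(s) - 2*cos(s); evaluating from 0 to pi: ∫_{0}^{pi} (-2*s) cos(s) ds = (2) - (-2) = 4.
Hence a_1 = (2/pi)·(4) = 8/pi.

8/pi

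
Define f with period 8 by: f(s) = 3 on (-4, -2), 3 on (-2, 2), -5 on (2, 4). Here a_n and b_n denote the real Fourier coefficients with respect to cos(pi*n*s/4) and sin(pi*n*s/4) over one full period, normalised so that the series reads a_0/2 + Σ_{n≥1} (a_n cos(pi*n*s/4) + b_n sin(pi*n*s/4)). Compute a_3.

-8/(3*pi)

a_3 = 1/4 ∫_{-4}^{4} f(s) cos(3*pi*s/4) ds.
Split the integral at the breakpoints.
Directly, an antiderivative of (3) cos(3*pi*s/4) is 4*sin(3*pi*s/4)/pi; evaluating from -4 to -2: ∫_{-4}^{-2} (3) cos(3*pi*s/4) ds = (4/pi) - (0) = 4/pi.
Directly, an antiderivative of (3) cos(3*pi*s/4) is 4*sin(3*pi*s/4)/pi; evaluating from -2 to 2: ∫_{-2}^{2} (3) cos(3*pi*s/4) ds = (-4/pi) - (4/pi) = -8/pi.
Directly, an antiderivative of (-5) cos(3*pi*s/4) is -20*sin(3*pi*s/4)/(3*pi); evaluating from 2 to 4: ∫_{2}^{4} (-5) cos(3*pi*s/4) ds = (0) - (20/(3*pi)) = -20/(3*pi).
Summing the pieces and multiplying by (1/4) gives a_3 = -8/(3*pi).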